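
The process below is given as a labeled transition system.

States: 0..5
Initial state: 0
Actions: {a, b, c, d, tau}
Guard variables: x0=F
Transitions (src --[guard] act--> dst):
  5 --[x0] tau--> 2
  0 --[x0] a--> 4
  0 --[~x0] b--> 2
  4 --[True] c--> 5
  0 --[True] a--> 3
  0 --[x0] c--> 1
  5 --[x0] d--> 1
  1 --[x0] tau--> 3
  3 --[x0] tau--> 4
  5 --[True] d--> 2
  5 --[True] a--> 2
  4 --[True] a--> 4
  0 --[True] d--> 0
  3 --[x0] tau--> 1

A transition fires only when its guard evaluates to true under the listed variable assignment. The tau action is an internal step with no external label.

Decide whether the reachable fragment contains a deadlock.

Answer: DEADLOCK at state 2

Trace:
R = {0,2,3}
  0: a→3  b→2  d→0  [3 out]
  2: ∅  [STUCK]
  3: ∅  [STUCK]
witness 2: b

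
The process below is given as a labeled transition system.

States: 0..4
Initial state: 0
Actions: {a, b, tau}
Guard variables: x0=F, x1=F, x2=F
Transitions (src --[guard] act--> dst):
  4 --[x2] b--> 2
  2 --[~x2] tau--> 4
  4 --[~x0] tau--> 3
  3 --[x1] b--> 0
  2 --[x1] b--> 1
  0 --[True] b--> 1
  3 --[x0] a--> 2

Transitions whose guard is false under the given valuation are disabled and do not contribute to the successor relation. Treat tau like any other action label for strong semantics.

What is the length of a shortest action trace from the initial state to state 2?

BFS to 2:
  depth 0: {0}
  depth 1: {1}
2 never appears.

Answer: UNREACHABLE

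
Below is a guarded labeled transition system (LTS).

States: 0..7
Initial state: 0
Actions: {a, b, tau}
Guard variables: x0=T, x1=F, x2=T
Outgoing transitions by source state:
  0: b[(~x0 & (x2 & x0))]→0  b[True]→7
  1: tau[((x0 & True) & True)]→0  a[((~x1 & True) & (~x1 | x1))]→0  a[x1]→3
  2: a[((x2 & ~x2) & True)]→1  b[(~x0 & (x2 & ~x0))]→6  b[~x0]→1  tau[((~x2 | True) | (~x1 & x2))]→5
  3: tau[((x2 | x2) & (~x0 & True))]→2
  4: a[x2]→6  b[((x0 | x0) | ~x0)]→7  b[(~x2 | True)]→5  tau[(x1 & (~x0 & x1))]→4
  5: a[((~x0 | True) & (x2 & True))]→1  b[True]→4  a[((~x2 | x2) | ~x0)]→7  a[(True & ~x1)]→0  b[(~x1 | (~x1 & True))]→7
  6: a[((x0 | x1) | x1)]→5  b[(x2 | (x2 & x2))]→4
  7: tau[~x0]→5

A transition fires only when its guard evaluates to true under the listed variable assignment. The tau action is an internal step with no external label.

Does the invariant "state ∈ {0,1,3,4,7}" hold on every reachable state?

Safe = {0,1,3,4,7}
Reachable = {0,7}
  0: ok
  7: ok

Answer: INVARIANT HOLDS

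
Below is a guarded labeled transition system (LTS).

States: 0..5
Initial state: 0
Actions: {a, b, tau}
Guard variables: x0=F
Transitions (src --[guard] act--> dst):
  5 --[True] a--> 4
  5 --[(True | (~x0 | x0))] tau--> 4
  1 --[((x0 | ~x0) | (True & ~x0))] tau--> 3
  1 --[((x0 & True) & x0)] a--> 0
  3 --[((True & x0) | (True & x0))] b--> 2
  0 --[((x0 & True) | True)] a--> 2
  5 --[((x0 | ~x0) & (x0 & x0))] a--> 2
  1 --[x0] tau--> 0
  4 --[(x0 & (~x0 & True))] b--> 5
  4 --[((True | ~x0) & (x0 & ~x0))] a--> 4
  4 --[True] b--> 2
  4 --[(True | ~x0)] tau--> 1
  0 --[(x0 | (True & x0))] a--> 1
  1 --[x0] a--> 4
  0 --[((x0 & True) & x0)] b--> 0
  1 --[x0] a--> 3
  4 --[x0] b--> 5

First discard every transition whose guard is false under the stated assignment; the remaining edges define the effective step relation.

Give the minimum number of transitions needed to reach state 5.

Answer: UNREACHABLE

Analysis:
BFS to 5:
  Layer 0: {0}
  Layer 1: {2}
5 never appears.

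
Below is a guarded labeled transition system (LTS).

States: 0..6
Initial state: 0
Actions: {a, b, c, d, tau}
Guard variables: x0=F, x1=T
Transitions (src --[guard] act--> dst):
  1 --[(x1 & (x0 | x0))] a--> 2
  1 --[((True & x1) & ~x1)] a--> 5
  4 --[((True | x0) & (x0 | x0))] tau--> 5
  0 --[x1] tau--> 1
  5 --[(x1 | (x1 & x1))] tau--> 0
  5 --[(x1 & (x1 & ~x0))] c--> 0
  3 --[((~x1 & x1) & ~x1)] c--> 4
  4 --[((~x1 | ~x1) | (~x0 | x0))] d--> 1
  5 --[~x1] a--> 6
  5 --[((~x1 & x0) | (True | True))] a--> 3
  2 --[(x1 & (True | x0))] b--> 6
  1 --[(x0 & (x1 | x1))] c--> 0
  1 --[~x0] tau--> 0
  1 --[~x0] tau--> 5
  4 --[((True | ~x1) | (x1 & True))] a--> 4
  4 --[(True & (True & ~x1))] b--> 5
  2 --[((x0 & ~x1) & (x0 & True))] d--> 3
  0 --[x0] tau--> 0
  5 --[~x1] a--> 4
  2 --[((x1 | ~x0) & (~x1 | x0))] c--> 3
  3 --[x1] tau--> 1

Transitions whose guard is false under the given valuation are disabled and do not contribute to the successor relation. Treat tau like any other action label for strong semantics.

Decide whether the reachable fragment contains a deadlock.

Reachable = {0,1,3,5}
  0: tau→1  [1 out]
  1: tau→0  tau→5  [2 out]
  3: tau→1  [1 out]
  5: a→3  c→0  tau→0  [3 out]

Answer: DEADLOCK-FREE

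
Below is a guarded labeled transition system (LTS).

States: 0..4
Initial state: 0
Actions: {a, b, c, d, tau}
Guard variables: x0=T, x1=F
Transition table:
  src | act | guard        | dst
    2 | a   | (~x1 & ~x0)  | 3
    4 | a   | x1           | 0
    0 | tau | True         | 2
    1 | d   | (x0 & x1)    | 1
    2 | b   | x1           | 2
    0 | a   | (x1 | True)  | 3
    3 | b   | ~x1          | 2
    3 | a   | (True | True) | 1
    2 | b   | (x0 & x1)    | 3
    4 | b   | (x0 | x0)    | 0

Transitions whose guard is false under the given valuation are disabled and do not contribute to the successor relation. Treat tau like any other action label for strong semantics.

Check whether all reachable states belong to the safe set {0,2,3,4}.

Allowed set {0,2,3,4}
Reachable = {0,1,2,3}
  0: ok
  1: VIOLATES
  2: ok
  3: ok
reach 1 via a·a — violates

Answer: INVARIANT VIOLATED at state 1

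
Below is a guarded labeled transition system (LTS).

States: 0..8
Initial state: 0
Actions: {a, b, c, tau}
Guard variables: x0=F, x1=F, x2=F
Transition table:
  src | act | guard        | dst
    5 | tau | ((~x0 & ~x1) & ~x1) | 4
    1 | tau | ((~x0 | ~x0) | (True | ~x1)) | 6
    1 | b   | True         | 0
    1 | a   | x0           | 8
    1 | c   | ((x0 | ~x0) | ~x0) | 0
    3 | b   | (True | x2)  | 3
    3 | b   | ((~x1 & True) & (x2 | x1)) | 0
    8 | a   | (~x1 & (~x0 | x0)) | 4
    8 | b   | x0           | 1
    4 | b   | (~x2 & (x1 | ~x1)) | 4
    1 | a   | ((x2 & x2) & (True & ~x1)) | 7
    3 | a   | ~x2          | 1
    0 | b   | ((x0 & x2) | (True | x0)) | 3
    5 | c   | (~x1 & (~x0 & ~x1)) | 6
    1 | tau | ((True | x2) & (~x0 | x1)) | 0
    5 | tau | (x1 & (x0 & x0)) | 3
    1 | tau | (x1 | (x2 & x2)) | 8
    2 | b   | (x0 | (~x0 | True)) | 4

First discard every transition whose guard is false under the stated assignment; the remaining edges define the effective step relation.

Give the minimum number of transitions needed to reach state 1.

Layered search for 1:
  Layer 0: {0}
  Layer 1: {3}
  Layer 2: {1}
depth(1)=2, e.g. b·a

Answer: 2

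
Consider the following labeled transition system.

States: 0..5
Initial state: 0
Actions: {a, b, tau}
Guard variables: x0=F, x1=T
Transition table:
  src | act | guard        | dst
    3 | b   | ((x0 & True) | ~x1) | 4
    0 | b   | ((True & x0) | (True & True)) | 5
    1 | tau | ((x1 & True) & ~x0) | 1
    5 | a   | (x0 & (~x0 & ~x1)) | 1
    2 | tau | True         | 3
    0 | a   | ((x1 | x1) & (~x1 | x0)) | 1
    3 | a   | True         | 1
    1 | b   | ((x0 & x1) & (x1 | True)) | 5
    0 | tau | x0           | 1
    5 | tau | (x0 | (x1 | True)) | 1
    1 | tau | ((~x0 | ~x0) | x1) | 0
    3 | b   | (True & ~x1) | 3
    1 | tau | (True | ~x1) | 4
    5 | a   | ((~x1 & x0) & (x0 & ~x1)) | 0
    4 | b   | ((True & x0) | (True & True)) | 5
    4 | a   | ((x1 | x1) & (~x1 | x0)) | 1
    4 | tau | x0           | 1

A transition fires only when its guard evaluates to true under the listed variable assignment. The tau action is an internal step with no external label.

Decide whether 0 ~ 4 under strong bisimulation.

Answer: BISIMILAR

Working:
Refine partition for ~:
  π0 = {{0,1,2,3,4,5}}
  π1 = {{0,4},{1,2,5},{3}}
  π2 = {{0,4},{1},{2},{3},{5}}
5 equivalence class(es) (converged in 3)
class of 0: {0,4}; class of 4: {0,4}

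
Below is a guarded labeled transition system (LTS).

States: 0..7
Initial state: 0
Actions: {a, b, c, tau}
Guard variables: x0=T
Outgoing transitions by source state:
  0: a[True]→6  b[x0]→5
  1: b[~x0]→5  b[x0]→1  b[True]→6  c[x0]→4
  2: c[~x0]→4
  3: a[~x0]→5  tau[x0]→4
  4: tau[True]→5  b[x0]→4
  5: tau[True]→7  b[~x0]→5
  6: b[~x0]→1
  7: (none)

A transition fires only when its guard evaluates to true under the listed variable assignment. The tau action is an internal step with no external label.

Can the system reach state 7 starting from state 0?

9 transition(s) survive guard evaluation.
depth 0: {0}
depth 1: {5,6}  now seen {0,5,6}
depth 2: {7}  now seen {0,5,6,7}
R = {0,5,6,7}
witness 7: b·tau

Answer: REACHABLE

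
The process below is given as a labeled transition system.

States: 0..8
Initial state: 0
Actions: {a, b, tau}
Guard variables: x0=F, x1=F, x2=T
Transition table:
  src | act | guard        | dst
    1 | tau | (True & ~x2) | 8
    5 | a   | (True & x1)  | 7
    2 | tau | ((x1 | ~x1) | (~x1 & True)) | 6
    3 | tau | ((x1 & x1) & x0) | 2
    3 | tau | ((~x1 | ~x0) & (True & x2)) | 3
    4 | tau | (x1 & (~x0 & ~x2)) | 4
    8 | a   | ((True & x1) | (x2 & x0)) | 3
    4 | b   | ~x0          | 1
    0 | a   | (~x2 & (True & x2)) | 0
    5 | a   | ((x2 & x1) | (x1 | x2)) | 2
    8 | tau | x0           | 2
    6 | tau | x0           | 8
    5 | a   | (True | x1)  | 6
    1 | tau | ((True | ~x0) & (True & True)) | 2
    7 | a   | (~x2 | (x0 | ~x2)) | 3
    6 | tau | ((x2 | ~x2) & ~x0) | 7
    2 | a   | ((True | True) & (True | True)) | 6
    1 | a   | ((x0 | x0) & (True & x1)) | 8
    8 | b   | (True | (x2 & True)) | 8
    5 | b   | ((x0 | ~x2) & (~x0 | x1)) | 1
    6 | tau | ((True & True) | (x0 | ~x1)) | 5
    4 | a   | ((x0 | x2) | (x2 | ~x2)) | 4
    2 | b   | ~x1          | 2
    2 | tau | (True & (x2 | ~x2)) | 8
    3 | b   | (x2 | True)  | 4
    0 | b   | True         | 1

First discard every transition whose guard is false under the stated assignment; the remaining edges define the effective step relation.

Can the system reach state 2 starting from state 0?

Answer: REACHABLE

Analysis:
After dropping false guards: 15 live edges.
L0 = {0}
L1 = {1}  cumulative {0,1}
L2 = {2}  cumulative {0,1,2}
L3 = {6,8}  cumulative {0,1,2,6,8}
L4 = {5,7}  cumulative {0,1,2,5,6,7,8}
Reach set: {0,1,2,5,6,7,8}
trace reaching 2: b·tau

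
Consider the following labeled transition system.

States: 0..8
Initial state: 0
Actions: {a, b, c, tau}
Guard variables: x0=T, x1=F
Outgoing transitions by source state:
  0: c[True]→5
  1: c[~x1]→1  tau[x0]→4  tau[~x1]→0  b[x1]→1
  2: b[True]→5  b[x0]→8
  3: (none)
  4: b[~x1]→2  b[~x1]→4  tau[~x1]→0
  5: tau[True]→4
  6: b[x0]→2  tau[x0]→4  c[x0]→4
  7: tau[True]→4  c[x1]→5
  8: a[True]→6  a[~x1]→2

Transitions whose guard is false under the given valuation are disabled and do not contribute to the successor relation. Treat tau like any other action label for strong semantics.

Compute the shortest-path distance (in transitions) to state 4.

BFS to 4:
  depth 0: {0}
  depth 1: {5}
  depth 2: {4}
4 enters at depth 2; path c·tau

Answer: 2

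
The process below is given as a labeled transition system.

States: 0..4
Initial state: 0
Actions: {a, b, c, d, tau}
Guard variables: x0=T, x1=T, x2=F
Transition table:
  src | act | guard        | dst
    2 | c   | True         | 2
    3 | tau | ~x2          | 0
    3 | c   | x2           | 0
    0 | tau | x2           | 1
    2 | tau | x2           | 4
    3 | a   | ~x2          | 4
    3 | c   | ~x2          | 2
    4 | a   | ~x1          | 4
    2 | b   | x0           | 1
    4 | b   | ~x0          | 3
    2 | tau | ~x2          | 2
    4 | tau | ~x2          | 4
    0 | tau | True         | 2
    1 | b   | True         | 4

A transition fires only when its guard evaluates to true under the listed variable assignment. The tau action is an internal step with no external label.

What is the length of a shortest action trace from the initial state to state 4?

Answer: 3

Working:
BFS to 4:
  Layer 0: {0}
  Layer 1: {2}
  Layer 2: {1}
  Layer 3: {4}
first hit 4 at d=3 via tau·b·b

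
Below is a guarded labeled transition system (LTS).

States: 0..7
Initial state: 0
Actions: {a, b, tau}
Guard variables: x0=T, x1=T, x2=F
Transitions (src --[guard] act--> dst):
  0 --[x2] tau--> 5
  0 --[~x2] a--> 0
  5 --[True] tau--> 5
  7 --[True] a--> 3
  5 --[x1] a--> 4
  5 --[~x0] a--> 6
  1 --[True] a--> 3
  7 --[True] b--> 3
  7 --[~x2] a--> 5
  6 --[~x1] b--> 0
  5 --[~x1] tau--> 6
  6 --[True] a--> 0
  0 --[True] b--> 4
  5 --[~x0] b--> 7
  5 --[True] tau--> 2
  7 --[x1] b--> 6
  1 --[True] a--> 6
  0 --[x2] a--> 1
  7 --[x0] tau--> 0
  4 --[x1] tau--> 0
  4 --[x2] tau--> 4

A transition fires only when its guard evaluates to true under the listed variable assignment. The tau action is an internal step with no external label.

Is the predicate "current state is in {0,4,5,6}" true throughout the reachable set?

Inv-set: {0,4,5,6}
R = {0,4}
  0: ok
  4: ok

Answer: INVARIANT HOLDS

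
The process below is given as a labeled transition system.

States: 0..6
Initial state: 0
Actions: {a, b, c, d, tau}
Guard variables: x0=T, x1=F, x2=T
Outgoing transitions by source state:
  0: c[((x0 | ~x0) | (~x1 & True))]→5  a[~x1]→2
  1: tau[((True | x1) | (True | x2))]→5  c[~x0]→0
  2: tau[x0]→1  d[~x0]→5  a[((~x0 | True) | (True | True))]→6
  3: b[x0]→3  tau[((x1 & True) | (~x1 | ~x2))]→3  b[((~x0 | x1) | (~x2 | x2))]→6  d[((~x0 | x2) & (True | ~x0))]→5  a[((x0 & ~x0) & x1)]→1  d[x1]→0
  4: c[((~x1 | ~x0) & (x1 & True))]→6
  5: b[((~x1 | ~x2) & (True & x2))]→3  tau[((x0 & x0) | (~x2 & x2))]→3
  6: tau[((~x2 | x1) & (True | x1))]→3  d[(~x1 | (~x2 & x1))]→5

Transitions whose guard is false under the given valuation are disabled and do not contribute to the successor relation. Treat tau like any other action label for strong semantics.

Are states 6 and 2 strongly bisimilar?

Compute ~ classes (split until stable):
  π0 = {{0,1,2,3,4,5,6}}
  π1 = {{0},{1},{2},{3},{4},{5},{6}}
stable after 2 split(s): 7 block(s)
[6]={6}  [2]={2}

Answer: NOT BISIMILAR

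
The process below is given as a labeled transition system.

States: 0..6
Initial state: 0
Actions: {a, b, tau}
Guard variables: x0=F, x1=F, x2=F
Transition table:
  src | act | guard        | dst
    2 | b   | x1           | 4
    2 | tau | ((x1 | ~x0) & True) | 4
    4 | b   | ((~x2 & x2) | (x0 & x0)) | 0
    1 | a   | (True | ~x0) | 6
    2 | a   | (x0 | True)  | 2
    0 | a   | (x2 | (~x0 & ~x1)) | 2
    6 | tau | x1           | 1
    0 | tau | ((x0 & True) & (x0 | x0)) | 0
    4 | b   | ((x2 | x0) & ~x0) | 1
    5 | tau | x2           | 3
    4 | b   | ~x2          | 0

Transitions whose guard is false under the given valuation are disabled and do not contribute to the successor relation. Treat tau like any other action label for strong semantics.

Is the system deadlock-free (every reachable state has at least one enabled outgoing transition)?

Answer: DEADLOCK-FREE

Working:
Reach set: {0,2,4}
  0: a→2  [1 out]
  2: a→2  tau→4  [2 out]
  4: b→0  [1 out]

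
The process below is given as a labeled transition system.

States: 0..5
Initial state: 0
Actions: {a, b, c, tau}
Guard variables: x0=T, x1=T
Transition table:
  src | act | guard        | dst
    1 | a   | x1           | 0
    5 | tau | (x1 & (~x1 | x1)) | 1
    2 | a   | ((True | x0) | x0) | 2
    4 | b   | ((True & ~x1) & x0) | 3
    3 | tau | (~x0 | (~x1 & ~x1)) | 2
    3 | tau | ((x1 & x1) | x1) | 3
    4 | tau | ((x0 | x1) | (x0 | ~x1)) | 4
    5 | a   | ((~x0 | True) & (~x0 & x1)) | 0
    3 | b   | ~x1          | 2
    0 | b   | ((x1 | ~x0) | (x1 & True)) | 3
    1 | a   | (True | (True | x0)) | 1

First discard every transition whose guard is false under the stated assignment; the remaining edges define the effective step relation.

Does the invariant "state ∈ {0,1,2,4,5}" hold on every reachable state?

Inv-set: {0,1,2,4,5}
Reachable = {0,3}
  0: ✓
  3: VIOLATES
witness against invariant: b → 3

Answer: INVARIANT VIOLATED at state 3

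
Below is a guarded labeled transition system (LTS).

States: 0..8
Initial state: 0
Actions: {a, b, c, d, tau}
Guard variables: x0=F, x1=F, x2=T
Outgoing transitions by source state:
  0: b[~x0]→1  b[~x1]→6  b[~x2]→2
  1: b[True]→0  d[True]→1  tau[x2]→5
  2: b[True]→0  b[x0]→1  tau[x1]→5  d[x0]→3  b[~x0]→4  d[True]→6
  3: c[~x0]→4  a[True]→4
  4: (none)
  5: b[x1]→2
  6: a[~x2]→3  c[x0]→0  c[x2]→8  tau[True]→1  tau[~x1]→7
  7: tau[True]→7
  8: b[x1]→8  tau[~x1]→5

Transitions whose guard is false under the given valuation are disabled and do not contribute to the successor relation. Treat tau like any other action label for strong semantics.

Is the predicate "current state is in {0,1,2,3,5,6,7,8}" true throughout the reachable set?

Answer: INVARIANT HOLDS

Trace:
Safe = {0,1,2,3,5,6,7,8}
Reachable = {0,1,5,6,7,8}
  0: ✓
  1: ✓
  5: ✓
  6: ✓
  7: ✓
  8: ✓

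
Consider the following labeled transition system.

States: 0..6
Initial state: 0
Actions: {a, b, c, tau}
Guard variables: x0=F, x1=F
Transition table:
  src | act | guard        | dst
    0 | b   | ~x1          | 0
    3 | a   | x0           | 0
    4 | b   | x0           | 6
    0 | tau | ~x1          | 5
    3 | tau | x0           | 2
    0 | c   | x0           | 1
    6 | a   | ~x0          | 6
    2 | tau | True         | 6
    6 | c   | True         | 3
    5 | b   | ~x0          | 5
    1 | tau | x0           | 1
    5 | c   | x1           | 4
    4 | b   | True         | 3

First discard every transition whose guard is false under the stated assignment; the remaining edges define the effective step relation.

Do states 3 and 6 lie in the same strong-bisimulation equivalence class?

Compute ~ classes (split until stable):
  π0 = {{0,1,2,3,4,5,6}}
  π1 = {{0},{1,3},{2},{4,5},{6}}
  π2 = {{0},{1,3},{2},{4},{5},{6}}
6 equivalence class(es) (converged in 3)
[3]={1,3}  [6]={6}

Answer: NOT BISIMILAR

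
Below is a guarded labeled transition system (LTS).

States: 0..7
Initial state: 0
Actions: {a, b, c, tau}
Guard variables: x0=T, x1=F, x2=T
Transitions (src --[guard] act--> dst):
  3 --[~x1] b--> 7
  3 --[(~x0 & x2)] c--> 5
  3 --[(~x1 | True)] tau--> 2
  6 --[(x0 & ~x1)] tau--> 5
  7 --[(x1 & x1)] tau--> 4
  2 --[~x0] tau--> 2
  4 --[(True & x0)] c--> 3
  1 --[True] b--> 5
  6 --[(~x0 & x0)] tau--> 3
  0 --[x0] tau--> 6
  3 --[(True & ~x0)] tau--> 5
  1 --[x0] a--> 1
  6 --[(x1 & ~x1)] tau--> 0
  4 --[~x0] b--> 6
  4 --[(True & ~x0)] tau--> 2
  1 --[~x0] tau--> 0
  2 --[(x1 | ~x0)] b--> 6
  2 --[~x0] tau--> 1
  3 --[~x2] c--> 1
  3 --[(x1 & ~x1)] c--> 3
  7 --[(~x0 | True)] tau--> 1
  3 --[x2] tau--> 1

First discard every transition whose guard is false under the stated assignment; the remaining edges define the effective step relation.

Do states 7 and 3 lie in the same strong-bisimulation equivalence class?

Answer: NOT BISIMILAR

Trace:
Bisimulation quotient by refinement:
  P[0] = {{0,1,2,3,4,5,6,7}}
  P[1] = {{0,6,7},{1},{2,5},{3},{4}}
  P[2] = {{0},{1},{2,5},{3},{4},{6},{7}}
Fixed point at round 3; 7 class(es).
class of 7: {7}; class of 3: {3}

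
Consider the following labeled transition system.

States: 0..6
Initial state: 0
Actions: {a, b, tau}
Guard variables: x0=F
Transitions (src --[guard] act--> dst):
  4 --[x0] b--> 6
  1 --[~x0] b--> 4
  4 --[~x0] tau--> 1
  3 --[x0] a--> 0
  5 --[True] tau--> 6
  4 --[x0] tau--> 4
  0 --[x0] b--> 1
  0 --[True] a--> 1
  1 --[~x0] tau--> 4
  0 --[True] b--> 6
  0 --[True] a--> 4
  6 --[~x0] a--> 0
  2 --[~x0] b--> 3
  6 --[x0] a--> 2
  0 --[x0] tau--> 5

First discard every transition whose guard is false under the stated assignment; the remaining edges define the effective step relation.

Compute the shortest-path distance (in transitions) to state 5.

Layered search for 5:
  depth 0: {0}
  depth 1: {1,4,6}
5 never appears.

Answer: UNREACHABLE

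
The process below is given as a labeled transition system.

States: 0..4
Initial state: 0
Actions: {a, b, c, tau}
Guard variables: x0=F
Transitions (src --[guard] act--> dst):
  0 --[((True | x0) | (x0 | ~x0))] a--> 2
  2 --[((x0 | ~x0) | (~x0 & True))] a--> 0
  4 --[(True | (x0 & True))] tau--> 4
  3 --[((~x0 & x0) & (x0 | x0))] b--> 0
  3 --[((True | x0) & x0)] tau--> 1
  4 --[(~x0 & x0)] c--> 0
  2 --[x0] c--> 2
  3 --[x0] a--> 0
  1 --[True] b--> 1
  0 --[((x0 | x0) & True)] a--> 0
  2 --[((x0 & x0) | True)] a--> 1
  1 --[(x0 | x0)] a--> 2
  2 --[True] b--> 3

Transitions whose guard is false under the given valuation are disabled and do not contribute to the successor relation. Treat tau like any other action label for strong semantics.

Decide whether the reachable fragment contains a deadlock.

Answer: DEADLOCK at state 3

Analysis:
Reach set: {0,1,2,3}
  0: a→2  [1 exit(s)]
  1: b→1  [1 exit(s)]
  2: a→0  a→1  b→3  [3 exit(s)]
  3: ∅  [deadlock]
trace reaching 3: a·b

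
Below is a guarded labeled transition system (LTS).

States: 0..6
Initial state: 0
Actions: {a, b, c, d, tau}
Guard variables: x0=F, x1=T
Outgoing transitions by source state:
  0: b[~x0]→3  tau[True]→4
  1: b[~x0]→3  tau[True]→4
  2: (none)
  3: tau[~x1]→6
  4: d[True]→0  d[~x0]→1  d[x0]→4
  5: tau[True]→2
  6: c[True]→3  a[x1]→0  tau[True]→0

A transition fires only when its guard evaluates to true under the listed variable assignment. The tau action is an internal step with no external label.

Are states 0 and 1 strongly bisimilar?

Compute ~ classes (split until stable):
  P[0] = {{0,1,2,3,4,5,6}}
  P[1] = {{0,1},{2,3},{4},{5},{6}}
Fixed point at round 2; 5 class(es).
class of 0: {0,1}; class of 1: {0,1}

Answer: BISIMILAR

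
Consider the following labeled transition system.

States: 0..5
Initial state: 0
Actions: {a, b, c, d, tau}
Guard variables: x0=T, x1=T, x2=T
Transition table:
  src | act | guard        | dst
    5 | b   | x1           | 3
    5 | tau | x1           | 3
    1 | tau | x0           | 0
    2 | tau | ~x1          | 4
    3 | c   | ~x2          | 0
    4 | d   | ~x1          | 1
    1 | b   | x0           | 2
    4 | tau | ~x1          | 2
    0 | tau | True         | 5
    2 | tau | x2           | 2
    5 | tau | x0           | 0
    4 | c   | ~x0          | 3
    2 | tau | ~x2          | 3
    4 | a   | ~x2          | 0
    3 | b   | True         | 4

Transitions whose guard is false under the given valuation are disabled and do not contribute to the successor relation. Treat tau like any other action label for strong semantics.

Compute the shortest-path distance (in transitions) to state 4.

Breadth-first toward 4:
  Layer 0: {0}
  Layer 1: {5}
  Layer 2: {3}
  Layer 3: {4}
first hit 4 at d=3 via tau·b·b

Answer: 3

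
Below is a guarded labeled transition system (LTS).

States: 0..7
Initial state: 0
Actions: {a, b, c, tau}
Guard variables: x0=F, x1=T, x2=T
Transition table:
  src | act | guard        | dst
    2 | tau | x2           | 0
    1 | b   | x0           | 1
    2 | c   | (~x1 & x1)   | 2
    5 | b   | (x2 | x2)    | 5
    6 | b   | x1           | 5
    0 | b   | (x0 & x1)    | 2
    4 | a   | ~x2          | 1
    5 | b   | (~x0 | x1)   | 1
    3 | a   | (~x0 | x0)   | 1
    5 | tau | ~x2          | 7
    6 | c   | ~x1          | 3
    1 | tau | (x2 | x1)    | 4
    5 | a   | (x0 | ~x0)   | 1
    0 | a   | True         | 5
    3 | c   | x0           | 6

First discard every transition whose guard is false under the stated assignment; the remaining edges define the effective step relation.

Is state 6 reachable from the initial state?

8 transition(s) survive guard evaluation.
depth 0: {0}
depth 1: {5}  total {0,5}
depth 2: {1}  total {0,1,5}
depth 3: {4}  total {0,1,4,5}
Reach set: {0,1,4,5}

Answer: UNREACHABLE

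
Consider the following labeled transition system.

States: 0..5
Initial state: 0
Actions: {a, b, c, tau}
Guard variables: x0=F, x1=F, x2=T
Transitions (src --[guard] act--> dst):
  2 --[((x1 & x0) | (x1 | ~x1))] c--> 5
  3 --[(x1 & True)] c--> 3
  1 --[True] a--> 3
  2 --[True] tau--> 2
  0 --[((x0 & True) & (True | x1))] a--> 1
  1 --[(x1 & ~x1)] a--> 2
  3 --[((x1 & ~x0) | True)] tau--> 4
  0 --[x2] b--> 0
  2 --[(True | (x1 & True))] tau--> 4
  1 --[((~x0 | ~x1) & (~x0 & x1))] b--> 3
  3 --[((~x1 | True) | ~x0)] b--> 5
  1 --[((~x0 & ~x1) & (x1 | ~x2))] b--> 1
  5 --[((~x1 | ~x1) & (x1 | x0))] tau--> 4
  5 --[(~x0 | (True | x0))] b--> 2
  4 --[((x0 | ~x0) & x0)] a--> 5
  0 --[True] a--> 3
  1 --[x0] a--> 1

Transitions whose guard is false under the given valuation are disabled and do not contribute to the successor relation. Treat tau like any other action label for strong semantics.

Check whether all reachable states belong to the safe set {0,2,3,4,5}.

Allowed set {0,2,3,4,5}
Reach set: {0,2,3,4,5}
  0: ok
  2: ok
  3: ok
  4: ok
  5: ok

Answer: INVARIANT HOLDS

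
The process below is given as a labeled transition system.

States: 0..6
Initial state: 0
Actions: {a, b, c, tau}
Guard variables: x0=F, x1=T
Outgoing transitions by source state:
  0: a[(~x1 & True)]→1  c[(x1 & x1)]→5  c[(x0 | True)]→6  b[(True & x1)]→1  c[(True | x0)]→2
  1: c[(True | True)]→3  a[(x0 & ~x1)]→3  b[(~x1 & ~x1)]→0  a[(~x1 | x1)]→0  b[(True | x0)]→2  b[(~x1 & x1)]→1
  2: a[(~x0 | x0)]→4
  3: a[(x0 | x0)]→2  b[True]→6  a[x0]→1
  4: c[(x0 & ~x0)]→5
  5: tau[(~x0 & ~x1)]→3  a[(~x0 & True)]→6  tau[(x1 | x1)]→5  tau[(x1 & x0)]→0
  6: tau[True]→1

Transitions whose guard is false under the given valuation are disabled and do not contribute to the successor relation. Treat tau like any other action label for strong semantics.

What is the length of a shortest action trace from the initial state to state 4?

Layered search for 4:
  depth 0: {0}
  depth 1: {1,2,5,6}
  depth 2: {3,4}
first hit 4 at d=2 via c·a

Answer: 2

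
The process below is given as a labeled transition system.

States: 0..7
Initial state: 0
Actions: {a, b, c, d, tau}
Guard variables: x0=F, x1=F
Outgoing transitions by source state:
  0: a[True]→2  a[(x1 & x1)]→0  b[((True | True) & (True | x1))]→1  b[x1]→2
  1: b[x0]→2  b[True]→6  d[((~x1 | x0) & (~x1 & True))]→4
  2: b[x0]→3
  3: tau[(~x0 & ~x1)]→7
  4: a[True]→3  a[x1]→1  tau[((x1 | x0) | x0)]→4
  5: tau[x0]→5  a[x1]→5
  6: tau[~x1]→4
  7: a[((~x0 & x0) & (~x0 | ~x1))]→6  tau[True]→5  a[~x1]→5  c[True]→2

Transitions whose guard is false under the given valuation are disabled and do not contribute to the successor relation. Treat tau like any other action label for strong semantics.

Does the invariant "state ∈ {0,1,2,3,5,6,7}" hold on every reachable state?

Allowed set {0,1,2,3,5,6,7}
Reach set: {0,1,2,3,4,5,6,7}
  0: ok
  1: ok
  2: ok
  3: ok
  4: outside
  5: ok
  6: ok
  7: ok
reach 4 via b·d — violates

Answer: INVARIANT VIOLATED at state 4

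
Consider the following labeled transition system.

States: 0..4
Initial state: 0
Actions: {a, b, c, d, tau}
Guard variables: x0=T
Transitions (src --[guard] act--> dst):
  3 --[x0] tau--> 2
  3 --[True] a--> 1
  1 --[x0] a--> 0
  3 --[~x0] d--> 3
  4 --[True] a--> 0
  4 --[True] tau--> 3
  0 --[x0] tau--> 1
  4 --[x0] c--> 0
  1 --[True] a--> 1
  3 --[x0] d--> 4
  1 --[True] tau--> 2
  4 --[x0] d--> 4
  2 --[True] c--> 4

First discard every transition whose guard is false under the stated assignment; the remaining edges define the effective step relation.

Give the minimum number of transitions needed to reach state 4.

Layered search for 4:
  depth 0: {0}
  depth 1: {1}
  depth 2: {2}
  depth 3: {4}
depth(4)=3, e.g. tau·tau·c

Answer: 3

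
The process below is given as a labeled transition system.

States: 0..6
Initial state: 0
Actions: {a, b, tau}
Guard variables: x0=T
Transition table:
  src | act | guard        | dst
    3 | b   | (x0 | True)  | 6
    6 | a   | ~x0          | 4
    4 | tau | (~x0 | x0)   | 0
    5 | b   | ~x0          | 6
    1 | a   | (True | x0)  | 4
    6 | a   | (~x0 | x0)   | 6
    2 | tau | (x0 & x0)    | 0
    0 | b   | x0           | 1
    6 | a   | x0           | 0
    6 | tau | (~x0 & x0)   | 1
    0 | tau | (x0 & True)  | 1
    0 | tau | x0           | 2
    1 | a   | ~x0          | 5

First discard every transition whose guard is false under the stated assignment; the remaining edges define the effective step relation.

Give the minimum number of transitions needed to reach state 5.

Answer: UNREACHABLE

Trace:
Breadth-first toward 5:
  L0 = {0}
  L1 = {1,2}
  L2 = {4}
5 never appears.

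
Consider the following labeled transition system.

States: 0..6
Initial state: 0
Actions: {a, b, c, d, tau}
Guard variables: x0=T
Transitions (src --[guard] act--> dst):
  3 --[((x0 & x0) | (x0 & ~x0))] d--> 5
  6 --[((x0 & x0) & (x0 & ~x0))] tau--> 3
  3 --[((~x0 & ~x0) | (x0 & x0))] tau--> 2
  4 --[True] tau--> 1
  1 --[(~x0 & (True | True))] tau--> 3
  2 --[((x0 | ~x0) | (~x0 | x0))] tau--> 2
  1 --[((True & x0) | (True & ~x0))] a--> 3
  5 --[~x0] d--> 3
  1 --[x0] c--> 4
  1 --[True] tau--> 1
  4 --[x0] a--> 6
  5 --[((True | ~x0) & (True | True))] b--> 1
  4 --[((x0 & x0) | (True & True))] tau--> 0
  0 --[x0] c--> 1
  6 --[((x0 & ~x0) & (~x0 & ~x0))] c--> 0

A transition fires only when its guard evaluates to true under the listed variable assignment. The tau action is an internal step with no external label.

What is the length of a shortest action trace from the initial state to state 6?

Layered search for 6:
  Layer 0: {0}
  Layer 1: {1}
  Layer 2: {3,4}
  Layer 3: {2,5,6}
first hit 6 at d=3 via c·c·a

Answer: 3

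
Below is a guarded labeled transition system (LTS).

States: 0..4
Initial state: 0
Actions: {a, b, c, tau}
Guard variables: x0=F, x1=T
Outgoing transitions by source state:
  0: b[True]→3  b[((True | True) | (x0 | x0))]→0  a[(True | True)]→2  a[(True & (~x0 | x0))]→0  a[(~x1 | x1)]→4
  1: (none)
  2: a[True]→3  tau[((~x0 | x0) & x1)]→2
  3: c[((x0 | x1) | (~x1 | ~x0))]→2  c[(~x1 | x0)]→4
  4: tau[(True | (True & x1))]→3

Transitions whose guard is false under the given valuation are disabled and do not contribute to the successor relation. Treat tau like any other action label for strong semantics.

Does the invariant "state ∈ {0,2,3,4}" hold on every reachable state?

Answer: INVARIANT HOLDS

Trace:
Safe = {0,2,3,4}
Reach set: {0,2,3,4}
  0: ok
  2: ok
  3: ok
  4: ok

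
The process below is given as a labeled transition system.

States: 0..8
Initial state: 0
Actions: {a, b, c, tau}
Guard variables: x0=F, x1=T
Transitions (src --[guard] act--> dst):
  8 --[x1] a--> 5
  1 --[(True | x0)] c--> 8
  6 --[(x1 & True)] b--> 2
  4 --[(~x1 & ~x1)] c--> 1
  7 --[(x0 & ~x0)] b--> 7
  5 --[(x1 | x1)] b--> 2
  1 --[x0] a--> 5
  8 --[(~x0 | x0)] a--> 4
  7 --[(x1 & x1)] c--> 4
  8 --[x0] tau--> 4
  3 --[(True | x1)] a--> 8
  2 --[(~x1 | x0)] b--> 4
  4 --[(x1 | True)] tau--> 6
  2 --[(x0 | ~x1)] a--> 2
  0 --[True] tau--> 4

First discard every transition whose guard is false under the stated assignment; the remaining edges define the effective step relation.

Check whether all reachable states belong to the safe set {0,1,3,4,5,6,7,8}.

Answer: INVARIANT VIOLATED at state 2

Working:
Inv-set: {0,1,3,4,5,6,7,8}
Reach set: {0,2,4,6}
  0: ✓
  2: VIOLATES
  4: ✓
  6: ✓
counterexample path to 2: tau·tau·b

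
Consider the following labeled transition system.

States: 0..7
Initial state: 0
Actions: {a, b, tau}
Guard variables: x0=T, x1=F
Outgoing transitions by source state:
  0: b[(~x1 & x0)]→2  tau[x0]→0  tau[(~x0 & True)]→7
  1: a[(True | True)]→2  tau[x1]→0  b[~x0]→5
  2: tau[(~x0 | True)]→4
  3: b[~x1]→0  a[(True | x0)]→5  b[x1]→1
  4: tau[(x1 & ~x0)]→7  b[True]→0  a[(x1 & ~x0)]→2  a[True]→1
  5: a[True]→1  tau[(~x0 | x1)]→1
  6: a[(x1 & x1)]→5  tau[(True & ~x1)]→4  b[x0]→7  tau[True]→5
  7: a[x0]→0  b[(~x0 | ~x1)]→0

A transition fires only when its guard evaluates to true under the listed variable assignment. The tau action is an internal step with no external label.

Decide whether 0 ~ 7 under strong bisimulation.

Answer: NOT BISIMILAR

Analysis:
Compute ~ classes (split until stable):
  π0 = {{0,1,2,3,4,5,6,7}}
  π1 = {{0,6},{1,5},{2},{3,4,7}}
  π2 = {{0},{1},{2},{3,4},{5},{6},{7}}
  π3 = {{0},{1},{2},{3},{4},{5},{6},{7}}
stable after 4 split(s): 8 block(s)
class of 0: {0}; class of 7: {7}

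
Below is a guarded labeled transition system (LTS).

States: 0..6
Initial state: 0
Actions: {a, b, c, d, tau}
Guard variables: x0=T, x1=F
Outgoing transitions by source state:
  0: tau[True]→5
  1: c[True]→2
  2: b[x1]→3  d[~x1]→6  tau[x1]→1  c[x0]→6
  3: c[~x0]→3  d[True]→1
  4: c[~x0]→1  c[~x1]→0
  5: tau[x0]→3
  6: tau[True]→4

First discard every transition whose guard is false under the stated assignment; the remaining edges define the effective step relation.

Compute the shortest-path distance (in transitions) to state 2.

Breadth-first toward 2:
  Layer 0: {0}
  Layer 1: {5}
  Layer 2: {3}
  Layer 3: {1}
  Layer 4: {2}
first hit 2 at d=4 via tau·tau·d·c

Answer: 4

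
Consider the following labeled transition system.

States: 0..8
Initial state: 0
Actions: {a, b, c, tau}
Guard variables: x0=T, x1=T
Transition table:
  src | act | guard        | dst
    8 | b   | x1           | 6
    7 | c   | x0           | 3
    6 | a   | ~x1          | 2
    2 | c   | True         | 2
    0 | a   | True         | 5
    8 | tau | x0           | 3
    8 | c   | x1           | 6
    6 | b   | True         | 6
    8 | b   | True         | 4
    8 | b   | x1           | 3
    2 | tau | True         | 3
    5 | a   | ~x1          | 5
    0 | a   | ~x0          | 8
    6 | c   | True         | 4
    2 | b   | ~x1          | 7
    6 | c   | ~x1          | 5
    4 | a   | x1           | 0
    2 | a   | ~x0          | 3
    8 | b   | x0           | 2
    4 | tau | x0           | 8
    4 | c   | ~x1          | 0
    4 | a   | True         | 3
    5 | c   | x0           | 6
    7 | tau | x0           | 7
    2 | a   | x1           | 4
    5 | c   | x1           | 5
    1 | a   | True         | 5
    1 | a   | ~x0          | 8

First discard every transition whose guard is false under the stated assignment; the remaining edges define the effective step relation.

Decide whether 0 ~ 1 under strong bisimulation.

Answer: BISIMILAR

Working:
Bisimulation quotient by refinement:
  P[0] = {{0,1,2,3,4,5,6,7,8}}
  P[1] = {{0,1},{2},{3},{4},{5},{6},{7},{8}}
stable after 2 split(s): 8 block(s)
0∈{0,1}, 1∈{0,1}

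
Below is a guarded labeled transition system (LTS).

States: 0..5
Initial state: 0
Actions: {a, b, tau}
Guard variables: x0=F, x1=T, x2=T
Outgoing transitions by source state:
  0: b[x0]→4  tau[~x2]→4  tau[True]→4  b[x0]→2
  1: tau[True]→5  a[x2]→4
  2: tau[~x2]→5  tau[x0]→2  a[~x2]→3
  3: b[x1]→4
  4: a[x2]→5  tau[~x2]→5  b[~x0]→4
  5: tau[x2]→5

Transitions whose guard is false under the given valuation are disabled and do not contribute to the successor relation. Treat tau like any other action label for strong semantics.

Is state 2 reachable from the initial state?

Answer: UNREACHABLE

Analysis:
After dropping false guards: 7 live edges.
Layer 0: {0}
Layer 1: {4}  total {0,4}
Layer 2: {5}  total {0,4,5}
R = {0,4,5}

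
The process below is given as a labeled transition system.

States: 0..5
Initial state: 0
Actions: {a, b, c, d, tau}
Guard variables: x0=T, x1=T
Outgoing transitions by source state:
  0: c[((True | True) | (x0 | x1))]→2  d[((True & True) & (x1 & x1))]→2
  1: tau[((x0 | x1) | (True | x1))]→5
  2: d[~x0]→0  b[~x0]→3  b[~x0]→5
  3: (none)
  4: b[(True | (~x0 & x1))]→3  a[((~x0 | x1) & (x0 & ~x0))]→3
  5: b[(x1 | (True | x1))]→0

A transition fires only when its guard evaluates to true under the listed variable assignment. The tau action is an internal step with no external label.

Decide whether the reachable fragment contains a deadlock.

Reachable = {0,2}
  0: c→2  d→2  [2 exit(s)]
  2: ∅  [deadlock]
Path to 2: c

Answer: DEADLOCK at state 2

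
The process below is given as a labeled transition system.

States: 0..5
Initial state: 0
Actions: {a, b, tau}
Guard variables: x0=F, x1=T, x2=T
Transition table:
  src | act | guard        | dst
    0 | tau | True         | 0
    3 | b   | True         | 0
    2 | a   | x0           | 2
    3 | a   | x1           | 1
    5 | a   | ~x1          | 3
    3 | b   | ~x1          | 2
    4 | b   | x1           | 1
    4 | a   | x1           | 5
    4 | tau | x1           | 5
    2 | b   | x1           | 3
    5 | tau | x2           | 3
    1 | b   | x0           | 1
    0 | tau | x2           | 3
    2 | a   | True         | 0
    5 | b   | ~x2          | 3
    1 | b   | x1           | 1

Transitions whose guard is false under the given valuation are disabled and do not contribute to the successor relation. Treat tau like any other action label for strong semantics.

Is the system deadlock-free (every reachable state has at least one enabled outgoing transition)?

Reach set: {0,1,3}
  0: tau→0  tau→3  [2 exit(s)]
  1: b→1  [1 exit(s)]
  3: a→1  b→0  [2 exit(s)]

Answer: DEADLOCK-FREE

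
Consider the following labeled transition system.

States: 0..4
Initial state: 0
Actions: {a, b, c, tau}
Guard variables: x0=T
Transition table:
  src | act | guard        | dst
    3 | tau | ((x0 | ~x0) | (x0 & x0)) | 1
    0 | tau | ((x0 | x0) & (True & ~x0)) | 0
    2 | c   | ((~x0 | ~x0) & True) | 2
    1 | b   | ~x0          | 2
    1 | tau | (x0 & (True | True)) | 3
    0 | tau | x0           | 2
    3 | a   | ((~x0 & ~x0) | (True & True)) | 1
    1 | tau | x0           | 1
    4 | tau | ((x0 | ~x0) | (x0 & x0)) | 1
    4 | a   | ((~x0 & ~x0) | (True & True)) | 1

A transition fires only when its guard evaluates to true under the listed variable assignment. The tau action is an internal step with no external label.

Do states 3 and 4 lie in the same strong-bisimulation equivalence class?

Answer: BISIMILAR

Analysis:
Refine partition for ~:
  P[0] = {{0,1,2,3,4}}
  P[1] = {{0,1},{2},{3,4}}
  P[2] = {{0},{1},{2},{3,4}}
4 equivalence class(es) (converged in 3)
3∈{3,4}, 4∈{3,4}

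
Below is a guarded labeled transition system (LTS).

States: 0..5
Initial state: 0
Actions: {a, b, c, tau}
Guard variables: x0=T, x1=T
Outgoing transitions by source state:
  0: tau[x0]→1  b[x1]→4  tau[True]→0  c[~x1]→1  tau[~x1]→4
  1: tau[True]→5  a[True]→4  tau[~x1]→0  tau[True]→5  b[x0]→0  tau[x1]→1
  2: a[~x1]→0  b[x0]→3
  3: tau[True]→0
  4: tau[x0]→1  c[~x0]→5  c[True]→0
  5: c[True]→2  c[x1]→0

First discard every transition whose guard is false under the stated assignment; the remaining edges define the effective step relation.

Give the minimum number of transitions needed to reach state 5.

BFS to 5:
  L0 = {0}
  L1 = {1,4}
  L2 = {5}
5 enters at depth 2; path tau·tau

Answer: 2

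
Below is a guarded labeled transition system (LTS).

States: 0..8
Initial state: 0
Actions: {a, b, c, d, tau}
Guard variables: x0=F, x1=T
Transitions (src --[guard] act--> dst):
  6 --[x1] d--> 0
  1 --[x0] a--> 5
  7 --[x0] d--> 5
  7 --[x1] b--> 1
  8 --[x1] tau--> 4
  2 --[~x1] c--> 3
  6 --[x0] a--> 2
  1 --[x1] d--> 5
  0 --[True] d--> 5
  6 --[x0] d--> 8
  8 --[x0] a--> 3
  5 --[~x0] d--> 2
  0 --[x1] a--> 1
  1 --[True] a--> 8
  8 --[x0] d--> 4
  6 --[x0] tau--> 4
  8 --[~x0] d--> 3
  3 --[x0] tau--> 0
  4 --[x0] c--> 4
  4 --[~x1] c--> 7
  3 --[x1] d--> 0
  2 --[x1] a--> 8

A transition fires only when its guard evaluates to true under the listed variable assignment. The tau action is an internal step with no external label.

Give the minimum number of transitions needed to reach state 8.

BFS to 8:
  depth 0: {0}
  depth 1: {1,5}
  depth 2: {2,8}
8 enters at depth 2; path a·a

Answer: 2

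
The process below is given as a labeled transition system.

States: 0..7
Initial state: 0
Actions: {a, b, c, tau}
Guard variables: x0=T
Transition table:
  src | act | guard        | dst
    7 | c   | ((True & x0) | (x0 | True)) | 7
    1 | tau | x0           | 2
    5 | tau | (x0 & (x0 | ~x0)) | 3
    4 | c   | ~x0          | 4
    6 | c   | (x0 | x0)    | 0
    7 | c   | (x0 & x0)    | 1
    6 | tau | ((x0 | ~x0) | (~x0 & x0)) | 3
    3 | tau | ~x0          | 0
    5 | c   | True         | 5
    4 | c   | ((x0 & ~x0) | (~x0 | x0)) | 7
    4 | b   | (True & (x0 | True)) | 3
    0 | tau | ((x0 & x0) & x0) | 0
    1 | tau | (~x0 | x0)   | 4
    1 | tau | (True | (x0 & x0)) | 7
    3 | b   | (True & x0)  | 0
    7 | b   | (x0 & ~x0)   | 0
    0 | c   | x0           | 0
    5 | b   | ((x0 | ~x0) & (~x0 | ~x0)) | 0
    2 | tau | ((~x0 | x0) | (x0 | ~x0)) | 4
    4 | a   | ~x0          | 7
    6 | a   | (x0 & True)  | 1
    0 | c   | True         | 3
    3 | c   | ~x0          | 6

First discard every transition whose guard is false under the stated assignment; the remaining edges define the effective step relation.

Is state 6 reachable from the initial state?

17 transition(s) survive guard evaluation.
Layer 0: {0}
Layer 1: {3}  now seen {0,3}
Reach set: {0,3}

Answer: UNREACHABLE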